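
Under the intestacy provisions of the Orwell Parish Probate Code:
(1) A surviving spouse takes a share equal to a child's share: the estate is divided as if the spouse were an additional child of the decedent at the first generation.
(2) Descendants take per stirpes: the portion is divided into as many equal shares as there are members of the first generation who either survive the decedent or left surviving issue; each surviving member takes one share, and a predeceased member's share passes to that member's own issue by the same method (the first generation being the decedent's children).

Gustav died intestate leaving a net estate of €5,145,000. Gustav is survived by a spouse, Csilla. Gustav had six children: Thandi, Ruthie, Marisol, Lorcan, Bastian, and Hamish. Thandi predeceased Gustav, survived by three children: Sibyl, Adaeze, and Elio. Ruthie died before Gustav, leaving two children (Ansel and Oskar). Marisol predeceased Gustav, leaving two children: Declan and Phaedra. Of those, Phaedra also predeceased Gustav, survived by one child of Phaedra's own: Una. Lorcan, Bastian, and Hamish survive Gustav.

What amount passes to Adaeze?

Adaeze receives €245,000.

The spouse counts as an additional share at the children's level, so there are 7 primary shares of €735,000. Csilla takes one such share (€735,000).
The children's combined portion (€4,410,000) is divided into 6 shares of €735,000: Lorcan, Bastian, and Hamish each take €735,000; Thandi's €735,000 share passes to Thandi's issue; Ruthie's €735,000 share passes to Ruthie's issue; Marisol's €735,000 share passes to Marisol's issue.
Thandi's share (€735,000) is divided into 3 shares of €245,000: Sibyl, Adaeze, and Elio each take €245,000.
Ruthie's share (€735,000) is divided into 2 shares of €367,500: Ansel and Oskar each take €367,500.
Marisol's share (€735,000) is divided into 2 shares of €367,500: Declan takes €367,500; Phaedra's €367,500 share passes to Phaedra's issue.
Phaedra's share (€367,500) passes entirely to Una.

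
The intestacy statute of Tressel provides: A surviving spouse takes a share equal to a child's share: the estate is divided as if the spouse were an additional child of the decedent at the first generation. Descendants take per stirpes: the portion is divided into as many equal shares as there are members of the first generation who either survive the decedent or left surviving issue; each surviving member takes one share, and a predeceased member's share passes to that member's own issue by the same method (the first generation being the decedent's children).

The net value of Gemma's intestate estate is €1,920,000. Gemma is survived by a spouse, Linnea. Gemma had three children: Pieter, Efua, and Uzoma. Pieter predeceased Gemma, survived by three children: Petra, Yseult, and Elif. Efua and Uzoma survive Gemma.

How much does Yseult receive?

The spouse counts as an additional share at the children's level, so there are 4 primary shares of €480,000. Linnea takes one such share (€480,000).
The children's combined portion (€1,440,000) is divided into 3 shares of €480,000: Efua and Uzoma each take €480,000; Pieter's €480,000 share passes to Pieter's issue.
Pieter's share (€480,000) is divided into 3 shares of €160,000: Petra, Yseult, and Elif each take €160,000.

Yseult receives €160,000.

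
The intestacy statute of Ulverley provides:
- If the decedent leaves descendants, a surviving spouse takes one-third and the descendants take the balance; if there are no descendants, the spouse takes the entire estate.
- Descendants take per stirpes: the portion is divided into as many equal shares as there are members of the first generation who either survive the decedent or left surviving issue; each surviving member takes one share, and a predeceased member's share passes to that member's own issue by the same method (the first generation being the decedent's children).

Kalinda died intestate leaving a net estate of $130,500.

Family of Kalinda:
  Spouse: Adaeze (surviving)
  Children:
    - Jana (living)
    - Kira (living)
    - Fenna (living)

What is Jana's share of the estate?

Adaeze takes one-third of $130,500 = $43,500. The remaining $87,000 passes to the descendants.
The descendants' portion ($87,000) is divided into 3 shares of $29,000: Jana, Kira, and Fenna each take $29,000.

Jana receives $29,000.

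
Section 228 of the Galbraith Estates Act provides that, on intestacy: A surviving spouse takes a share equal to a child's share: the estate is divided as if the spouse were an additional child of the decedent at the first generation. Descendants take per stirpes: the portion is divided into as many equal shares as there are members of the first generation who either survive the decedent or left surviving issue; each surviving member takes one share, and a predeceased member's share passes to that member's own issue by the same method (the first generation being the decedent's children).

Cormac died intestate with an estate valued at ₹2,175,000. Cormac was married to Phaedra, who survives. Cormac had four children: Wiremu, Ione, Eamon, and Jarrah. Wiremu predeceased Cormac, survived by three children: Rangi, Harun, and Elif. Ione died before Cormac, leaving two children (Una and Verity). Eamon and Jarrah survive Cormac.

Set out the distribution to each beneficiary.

Phaedra: ₹435,000; Rangi: ₹145,000; Harun: ₹145,000; Elif: ₹145,000; Una: ₹217,500; Verity: ₹217,500; Eamon: ₹435,000; Jarrah: ₹435,000

The spouse counts as an additional share at the children's level, so there are 5 primary shares of ₹435,000. Phaedra takes one such share (₹435,000).
The children's combined portion (₹1,740,000) is divided into 4 shares of ₹435,000: Eamon and Jarrah each take ₹435,000; Wiremu's ₹435,000 share passes to Wiremu's issue; Ione's ₹435,000 share passes to Ione's issue.
Wiremu's share (₹435,000) is divided into 3 shares of ₹145,000: Rangi, Harun, and Elif each take ₹145,000.
Ione's share (₹435,000) is divided into 2 shares of ₹217,500: Una and Verity each take ₹217,500.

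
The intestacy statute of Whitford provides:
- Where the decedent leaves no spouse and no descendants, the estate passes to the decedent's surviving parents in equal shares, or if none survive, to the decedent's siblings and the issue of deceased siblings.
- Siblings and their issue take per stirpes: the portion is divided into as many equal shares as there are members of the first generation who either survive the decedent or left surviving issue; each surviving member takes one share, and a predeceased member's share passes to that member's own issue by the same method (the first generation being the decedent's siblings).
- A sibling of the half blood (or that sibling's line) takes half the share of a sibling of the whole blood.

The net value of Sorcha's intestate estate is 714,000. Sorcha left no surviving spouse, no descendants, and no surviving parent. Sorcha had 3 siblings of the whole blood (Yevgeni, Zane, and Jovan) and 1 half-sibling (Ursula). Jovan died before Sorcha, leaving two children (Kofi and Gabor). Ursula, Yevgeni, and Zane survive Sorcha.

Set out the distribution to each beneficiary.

Ursula: 102,000; Yevgeni: 204,000; Zane: 204,000; Kofi: 102,000; Gabor: 102,000

The entire 714,000 passes to the siblings and their issue.
Counting each half-blood sibling's line as half a unit, there are 7/2 units in 714,000, so one unit is 204,000. Whole-blood lines (Yevgeni, Zane, and Jovan) take 204,000 each; half-blood lines (Ursula) take 102,000 each.
Jovan's share (204,000) is divided into 2 shares of 102,000: Kofi and Gabor each take 102,000.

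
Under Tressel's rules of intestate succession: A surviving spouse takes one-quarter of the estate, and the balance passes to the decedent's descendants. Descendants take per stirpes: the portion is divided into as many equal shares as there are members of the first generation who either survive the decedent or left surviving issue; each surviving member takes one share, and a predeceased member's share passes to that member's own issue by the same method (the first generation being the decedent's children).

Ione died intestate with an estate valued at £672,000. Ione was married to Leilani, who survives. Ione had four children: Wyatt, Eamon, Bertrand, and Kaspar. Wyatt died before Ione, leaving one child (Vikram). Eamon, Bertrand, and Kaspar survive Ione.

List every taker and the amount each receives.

Leilani: £168,000; Vikram: £126,000; Eamon: £126,000; Bertrand: £126,000; Kaspar: £126,000

Leilani takes one-quarter of £672,000 = £168,000. The remaining £504,000 passes to the descendants.
The descendants' portion (£504,000) is divided into 4 shares of £126,000: Eamon, Bertrand, and Kaspar each take £126,000; Wyatt's £126,000 share passes to Wyatt's issue.
Wyatt's share (£126,000) passes entirely to Vikram.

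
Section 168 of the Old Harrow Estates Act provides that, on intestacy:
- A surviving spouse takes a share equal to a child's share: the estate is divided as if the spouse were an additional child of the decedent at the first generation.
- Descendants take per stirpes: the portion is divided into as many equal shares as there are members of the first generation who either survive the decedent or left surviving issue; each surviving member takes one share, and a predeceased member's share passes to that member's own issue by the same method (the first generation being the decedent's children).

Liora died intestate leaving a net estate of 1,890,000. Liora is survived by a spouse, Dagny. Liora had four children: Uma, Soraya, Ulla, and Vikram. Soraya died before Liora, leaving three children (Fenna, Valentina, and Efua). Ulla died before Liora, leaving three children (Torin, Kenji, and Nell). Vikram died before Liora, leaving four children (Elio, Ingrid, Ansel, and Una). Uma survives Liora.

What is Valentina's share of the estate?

Valentina receives 126,000.

The spouse counts as an additional share at the children's level, so there are 5 primary shares of 378,000. Dagny takes one such share (378,000).
The children's combined portion (1,512,000) is divided into 4 shares of 378,000: Uma takes 378,000; Soraya's 378,000 share passes to Soraya's issue; Ulla's 378,000 share passes to Ulla's issue; Vikram's 378,000 share passes to Vikram's issue.
Soraya's share (378,000) is divided into 3 shares of 126,000: Fenna, Valentina, and Efua each take 126,000.
Ulla's share (378,000) is divided into 3 shares of 126,000: Torin, Kenji, and Nell each take 126,000.
Vikram's share (378,000) is divided into 4 shares of 94,500: Elio, Ingrid, Ansel, and Una each take 94,500.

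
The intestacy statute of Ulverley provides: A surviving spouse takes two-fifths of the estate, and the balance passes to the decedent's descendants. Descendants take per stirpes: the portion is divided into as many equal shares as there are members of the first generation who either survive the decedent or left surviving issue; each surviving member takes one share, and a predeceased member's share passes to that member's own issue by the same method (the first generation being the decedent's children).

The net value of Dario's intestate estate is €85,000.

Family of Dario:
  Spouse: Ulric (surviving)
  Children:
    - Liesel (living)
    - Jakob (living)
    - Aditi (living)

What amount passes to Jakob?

Ulric takes two-fifths of €85,000 = €34,000. The remaining €51,000 passes to the descendants.
The descendants' portion (€51,000) is divided into 3 shares of €17,000: Liesel, Jakob, and Aditi each take €17,000.

Jakob receives €17,000.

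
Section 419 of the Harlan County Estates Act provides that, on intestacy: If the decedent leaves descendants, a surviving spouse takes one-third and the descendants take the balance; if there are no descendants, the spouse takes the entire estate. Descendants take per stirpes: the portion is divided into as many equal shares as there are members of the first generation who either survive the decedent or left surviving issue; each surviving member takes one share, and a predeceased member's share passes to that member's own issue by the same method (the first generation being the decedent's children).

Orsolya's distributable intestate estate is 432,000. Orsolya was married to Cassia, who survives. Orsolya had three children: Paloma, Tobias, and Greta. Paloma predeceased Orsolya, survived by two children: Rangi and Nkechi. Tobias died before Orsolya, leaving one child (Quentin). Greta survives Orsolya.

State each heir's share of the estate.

Cassia: 144,000; Rangi: 48,000; Nkechi: 48,000; Quentin: 96,000; Greta: 96,000

Cassia takes one-third of 432,000 = 144,000. The remaining 288,000 passes to the descendants.
The descendants' portion (288,000) is divided into 3 shares of 96,000: Greta takes 96,000; Paloma's 96,000 share passes to Paloma's issue; Tobias's 96,000 share passes to Tobias's issue.
Paloma's share (96,000) is divided into 2 shares of 48,000: Rangi and Nkechi each take 48,000.
Tobias's share (96,000) passes entirely to Quentin.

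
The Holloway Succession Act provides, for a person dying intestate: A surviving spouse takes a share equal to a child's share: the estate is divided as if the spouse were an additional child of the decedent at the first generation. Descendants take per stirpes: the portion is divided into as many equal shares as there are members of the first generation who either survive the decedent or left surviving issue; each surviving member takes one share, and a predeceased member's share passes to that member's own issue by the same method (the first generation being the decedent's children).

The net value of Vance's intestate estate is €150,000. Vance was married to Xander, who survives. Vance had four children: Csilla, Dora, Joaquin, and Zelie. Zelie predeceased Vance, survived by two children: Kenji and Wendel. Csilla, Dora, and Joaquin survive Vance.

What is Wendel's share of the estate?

Wendel receives €15,000.

The spouse counts as an additional share at the children's level, so there are 5 primary shares of €30,000. Xander takes one such share (€30,000).
The children's combined portion (€120,000) is divided into 4 shares of €30,000: Csilla, Dora, and Joaquin each take €30,000; Zelie's €30,000 share passes to Zelie's issue.
Zelie's share (€30,000) is divided into 2 shares of €15,000: Kenji and Wendel each take €15,000.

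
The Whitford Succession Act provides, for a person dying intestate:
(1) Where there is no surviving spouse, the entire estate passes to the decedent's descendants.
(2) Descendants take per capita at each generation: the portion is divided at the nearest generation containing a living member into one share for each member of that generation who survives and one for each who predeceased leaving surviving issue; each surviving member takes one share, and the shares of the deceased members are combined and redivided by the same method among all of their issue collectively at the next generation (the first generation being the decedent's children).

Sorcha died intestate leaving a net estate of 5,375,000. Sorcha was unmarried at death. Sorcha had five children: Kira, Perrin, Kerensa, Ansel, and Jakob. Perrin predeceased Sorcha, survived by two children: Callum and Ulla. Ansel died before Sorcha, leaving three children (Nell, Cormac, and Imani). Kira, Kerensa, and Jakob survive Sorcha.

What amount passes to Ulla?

Ulla receives 430,000.

The entire 5,375,000 passes to the descendants.
That amount (5,375,000) is divided at the children's generation into 5 shares of 1,075,000. Kira, Kerensa, and Jakob each take 1,075,000. The 2 shares of the deceased (Perrin and Ansel) are combined into a pool of 2,150,000.
That pool (2,150,000) is divided at the grandchildren's generation equally among Callum, Ulla, Nell, Cormac, and Imani: 430,000 each.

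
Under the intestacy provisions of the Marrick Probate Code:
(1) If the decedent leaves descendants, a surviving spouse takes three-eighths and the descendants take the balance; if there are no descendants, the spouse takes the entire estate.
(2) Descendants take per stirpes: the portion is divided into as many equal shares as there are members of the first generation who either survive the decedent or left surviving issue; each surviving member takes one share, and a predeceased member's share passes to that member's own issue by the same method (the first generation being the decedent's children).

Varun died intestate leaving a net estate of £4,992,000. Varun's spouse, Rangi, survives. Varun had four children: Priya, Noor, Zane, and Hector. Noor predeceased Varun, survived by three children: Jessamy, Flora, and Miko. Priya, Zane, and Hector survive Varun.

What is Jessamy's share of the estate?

Jessamy receives £260,000.

Rangi takes three-eighths of £4,992,000 = £1,872,000. The remaining £3,120,000 passes to the descendants.
The descendants' portion (£3,120,000) is divided into 4 shares of £780,000: Priya, Zane, and Hector each take £780,000; Noor's £780,000 share passes to Noor's issue.
Noor's share (£780,000) is divided into 3 shares of £260,000: Jessamy, Flora, and Miko each take £260,000.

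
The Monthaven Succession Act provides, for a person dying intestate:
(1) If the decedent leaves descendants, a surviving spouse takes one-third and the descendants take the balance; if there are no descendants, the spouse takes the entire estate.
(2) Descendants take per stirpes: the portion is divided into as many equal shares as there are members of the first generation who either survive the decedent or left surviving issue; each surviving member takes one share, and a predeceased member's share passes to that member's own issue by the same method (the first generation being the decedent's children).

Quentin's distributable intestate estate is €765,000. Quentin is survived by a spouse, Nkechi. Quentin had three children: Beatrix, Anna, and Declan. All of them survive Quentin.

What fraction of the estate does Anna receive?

Anna receives 2/9 of the estate.

Nkechi takes one-third of €765,000 = €255,000. The remaining €510,000 passes to the descendants.
The descendants' portion (€510,000) is divided into 3 shares of €170,000: Beatrix, Anna, and Declan each take €170,000.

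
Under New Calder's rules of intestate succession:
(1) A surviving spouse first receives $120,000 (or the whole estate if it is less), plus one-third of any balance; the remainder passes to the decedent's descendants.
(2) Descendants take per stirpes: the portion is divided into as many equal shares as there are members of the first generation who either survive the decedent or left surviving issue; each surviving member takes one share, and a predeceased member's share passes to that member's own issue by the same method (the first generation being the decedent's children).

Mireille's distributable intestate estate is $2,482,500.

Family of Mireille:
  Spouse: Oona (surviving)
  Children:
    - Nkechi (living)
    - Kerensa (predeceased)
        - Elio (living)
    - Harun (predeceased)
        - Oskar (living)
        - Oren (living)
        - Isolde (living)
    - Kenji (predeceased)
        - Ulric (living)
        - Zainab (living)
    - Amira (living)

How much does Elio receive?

Elio receives $315,000.

Oona first takes $120,000, leaving a balance of $2,362,500. Oona then takes one-third of the balance ($787,500), for a total of $907,500. The remaining $1,575,000 passes to the descendants.
The descendants' portion ($1,575,000) is divided into 5 shares of $315,000: Nkechi and Amira each take $315,000; Kerensa's $315,000 share passes to Kerensa's issue; Harun's $315,000 share passes to Harun's issue; Kenji's $315,000 share passes to Kenji's issue.
Kerensa's share ($315,000) passes entirely to Elio.
Harun's share ($315,000) is divided into 3 shares of $105,000: Oskar, Oren, and Isolde each take $105,000.
Kenji's share ($315,000) is divided into 2 shares of $157,500: Ulric and Zainab each take $157,500.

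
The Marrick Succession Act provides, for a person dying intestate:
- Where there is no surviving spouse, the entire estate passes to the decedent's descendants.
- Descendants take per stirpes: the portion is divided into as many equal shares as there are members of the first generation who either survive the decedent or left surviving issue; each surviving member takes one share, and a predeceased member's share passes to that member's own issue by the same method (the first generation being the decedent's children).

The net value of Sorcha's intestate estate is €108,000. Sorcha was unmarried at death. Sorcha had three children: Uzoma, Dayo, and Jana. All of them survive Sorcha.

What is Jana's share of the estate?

The entire €108,000 passes to the descendants.
That amount (€108,000) is divided into 3 shares of €36,000: Uzoma, Dayo, and Jana each take €36,000.

Jana receives €36,000.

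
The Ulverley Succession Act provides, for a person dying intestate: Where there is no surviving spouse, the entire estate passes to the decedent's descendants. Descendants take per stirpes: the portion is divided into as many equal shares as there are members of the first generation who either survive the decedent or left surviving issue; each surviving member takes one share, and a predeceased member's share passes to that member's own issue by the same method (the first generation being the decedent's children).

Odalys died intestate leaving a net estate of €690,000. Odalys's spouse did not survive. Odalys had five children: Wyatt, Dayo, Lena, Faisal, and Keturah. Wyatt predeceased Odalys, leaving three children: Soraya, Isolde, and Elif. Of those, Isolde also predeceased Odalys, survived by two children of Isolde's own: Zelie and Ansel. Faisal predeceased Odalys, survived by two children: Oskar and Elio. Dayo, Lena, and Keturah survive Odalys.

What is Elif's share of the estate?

The entire €690,000 passes to the descendants.
That amount (€690,000) is divided into 5 shares of €138,000: Dayo, Lena, and Keturah each take €138,000; Wyatt's €138,000 share passes to Wyatt's issue; Faisal's €138,000 share passes to Faisal's issue.
Wyatt's share (€138,000) is divided into 3 shares of €46,000: Soraya and Elif each take €46,000; Isolde's €46,000 share passes to Isolde's issue.
Isolde's share (€46,000) is divided into 2 shares of €23,000: Zelie and Ansel each take €23,000.
Faisal's share (€138,000) is divided into 2 shares of €69,000: Oskar and Elio each take €69,000.

Elif receives €46,000.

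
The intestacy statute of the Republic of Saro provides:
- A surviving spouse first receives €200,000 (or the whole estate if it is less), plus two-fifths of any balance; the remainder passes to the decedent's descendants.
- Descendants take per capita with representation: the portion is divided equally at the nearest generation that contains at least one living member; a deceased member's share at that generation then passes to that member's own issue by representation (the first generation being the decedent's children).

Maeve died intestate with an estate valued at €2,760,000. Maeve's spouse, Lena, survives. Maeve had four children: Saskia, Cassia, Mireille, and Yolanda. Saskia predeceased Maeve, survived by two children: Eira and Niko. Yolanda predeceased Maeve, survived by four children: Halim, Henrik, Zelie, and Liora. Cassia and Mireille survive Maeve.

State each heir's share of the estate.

Lena: €1,224,000; Eira: €192,000; Niko: €192,000; Cassia: €384,000; Mireille: €384,000; Halim: €96,000; Henrik: €96,000; Zelie: €96,000; Liora: €96,000

Lena first takes €200,000, leaving a balance of €2,560,000. Lena then takes two-fifths of the balance (€1,024,000), for a total of €1,224,000. The remaining €1,536,000 passes to the descendants.
The descendants' portion (€1,536,000) is divided into 4 shares of €384,000: Cassia and Mireille each take €384,000; Saskia's €384,000 share passes to Saskia's issue; Yolanda's €384,000 share passes to Yolanda's issue.
Saskia's share (€384,000) is divided into 2 shares of €192,000: Eira and Niko each take €192,000.
Yolanda's share (€384,000) is divided into 4 shares of €96,000: Halim, Henrik, Zelie, and Liora each take €96,000.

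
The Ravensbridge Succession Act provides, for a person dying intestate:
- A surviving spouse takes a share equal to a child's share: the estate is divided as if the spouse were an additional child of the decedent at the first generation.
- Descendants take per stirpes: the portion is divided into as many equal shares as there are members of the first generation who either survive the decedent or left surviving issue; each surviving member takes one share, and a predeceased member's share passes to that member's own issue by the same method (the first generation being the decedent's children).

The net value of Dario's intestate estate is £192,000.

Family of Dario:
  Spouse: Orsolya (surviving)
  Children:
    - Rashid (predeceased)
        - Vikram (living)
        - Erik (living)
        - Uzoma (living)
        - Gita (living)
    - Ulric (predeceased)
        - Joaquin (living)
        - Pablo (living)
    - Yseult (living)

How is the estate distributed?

The spouse counts as an additional share at the children's level, so there are 4 primary shares of £48,000. Orsolya takes one such share (£48,000).
The children's combined portion (£144,000) is divided into 3 shares of £48,000: Yseult takes £48,000; Rashid's £48,000 share passes to Rashid's issue; Ulric's £48,000 share passes to Ulric's issue.
Rashid's share (£48,000) is divided into 4 shares of £12,000: Vikram, Erik, Uzoma, and Gita each take £12,000.
Ulric's share (£48,000) is divided into 2 shares of £24,000: Joaquin and Pablo each take £24,000.

Orsolya: £48,000; Vikram: £12,000; Erik: £12,000; Uzoma: £12,000; Gita: £12,000; Joaquin: £24,000; Pablo: £24,000; Yseult: £48,000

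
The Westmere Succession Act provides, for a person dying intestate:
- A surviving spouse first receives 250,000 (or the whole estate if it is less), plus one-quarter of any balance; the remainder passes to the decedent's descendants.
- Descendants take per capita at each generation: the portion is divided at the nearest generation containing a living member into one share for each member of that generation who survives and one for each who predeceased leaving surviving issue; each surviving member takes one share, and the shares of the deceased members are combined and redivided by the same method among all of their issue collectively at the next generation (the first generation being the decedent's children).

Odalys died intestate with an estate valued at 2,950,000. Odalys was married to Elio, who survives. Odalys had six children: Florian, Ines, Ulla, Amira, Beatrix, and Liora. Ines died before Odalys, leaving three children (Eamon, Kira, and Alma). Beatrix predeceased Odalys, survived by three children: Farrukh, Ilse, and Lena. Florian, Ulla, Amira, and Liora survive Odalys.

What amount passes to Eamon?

Elio first takes 250,000, leaving a balance of 2,700,000. Elio then takes one-quarter of the balance (675,000), for a total of 925,000. The remaining 2,025,000 passes to the descendants.
The descendants' portion (2,025,000) is divided at the children's generation into 6 shares of 337,500. Florian, Ulla, Amira, and Liora each take 337,500. The 2 shares of the deceased (Ines and Beatrix) are combined into a pool of 675,000.
That pool (675,000) is divided at the grandchildren's generation equally among Eamon, Kira, Alma, Farrukh, Ilse, and Lena: 112,500 each.

Eamon receives 112,500.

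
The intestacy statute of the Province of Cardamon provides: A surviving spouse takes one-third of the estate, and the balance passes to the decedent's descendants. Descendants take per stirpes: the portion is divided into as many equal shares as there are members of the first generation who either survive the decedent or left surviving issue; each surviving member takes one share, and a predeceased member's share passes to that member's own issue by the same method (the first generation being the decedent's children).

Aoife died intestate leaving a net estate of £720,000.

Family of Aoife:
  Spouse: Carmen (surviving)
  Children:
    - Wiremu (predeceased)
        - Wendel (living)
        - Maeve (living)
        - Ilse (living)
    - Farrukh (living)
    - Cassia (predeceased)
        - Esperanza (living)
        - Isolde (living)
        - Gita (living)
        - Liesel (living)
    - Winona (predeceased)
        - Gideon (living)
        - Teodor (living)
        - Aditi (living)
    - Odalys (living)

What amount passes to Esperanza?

Esperanza receives £24,000.

Carmen takes one-third of £720,000 = £240,000. The remaining £480,000 passes to the descendants.
The descendants' portion (£480,000) is divided into 5 shares of £96,000: Farrukh and Odalys each take £96,000; Wiremu's £96,000 share passes to Wiremu's issue; Cassia's £96,000 share passes to Cassia's issue; Winona's £96,000 share passes to Winona's issue.
Wiremu's share (£96,000) is divided into 3 shares of £32,000: Wendel, Maeve, and Ilse each take £32,000.
Cassia's share (£96,000) is divided into 4 shares of £24,000: Esperanza, Isolde, Gita, and Liesel each take £24,000.
Winona's share (£96,000) is divided into 3 shares of £32,000: Gideon, Teodor, and Aditi each take £32,000.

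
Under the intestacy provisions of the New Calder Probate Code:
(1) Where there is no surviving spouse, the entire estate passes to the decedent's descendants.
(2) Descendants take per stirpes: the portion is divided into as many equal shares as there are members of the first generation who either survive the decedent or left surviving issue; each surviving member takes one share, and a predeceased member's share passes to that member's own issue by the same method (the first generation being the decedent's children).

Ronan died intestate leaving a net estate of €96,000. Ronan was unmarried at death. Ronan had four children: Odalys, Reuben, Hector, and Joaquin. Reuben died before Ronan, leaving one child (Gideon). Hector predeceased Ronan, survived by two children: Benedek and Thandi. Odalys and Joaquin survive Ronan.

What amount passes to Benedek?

Benedek receives €12,000.

The entire €96,000 passes to the descendants.
That amount (€96,000) is divided into 4 shares of €24,000: Odalys and Joaquin each take €24,000; Reuben's €24,000 share passes to Reuben's issue; Hector's €24,000 share passes to Hector's issue.
Reuben's share (€24,000) passes entirely to Gideon.
Hector's share (€24,000) is divided into 2 shares of €12,000: Benedek and Thandi each take €12,000.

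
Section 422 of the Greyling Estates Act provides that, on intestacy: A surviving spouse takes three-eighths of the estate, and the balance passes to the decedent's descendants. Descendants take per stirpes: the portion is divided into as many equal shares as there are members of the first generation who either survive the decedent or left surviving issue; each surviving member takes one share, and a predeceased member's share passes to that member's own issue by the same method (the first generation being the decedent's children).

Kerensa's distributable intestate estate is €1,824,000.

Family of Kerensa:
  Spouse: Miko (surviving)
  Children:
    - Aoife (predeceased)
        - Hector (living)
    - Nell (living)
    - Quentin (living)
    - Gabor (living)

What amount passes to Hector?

Miko takes three-eighths of €1,824,000 = €684,000. The remaining €1,140,000 passes to the descendants.
The descendants' portion (€1,140,000) is divided into 4 shares of €285,000: Nell, Quentin, and Gabor each take €285,000; Aoife's €285,000 share passes to Aoife's issue.
Aoife's share (€285,000) passes entirely to Hector.

Hector receives €285,000.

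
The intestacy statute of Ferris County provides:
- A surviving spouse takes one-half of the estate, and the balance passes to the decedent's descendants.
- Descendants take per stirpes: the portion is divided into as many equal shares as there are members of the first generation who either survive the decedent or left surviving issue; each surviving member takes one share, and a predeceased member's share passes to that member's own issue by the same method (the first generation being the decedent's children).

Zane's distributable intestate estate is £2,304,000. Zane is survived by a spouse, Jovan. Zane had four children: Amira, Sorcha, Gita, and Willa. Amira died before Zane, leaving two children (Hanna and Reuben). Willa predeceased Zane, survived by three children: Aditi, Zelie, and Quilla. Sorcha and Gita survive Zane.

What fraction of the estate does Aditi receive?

Aditi receives 1/24 of the estate.

Jovan takes one-half of £2,304,000 = £1,152,000. The remaining £1,152,000 passes to the descendants.
The descendants' portion (£1,152,000) is divided into 4 shares of £288,000: Sorcha and Gita each take £288,000; Amira's £288,000 share passes to Amira's issue; Willa's £288,000 share passes to Willa's issue.
Amira's share (£288,000) is divided into 2 shares of £144,000: Hanna and Reuben each take £144,000.
Willa's share (£288,000) is divided into 3 shares of £96,000: Aditi, Zelie, and Quilla each take £96,000.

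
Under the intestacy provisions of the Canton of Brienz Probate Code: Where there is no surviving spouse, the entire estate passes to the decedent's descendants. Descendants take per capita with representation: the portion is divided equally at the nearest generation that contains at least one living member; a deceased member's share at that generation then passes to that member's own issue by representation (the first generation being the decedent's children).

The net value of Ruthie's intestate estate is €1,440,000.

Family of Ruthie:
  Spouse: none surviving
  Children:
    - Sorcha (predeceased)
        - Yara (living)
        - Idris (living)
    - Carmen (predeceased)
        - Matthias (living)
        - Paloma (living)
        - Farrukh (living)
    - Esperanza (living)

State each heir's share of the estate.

The entire €1,440,000 passes to the descendants.
That amount (€1,440,000) is divided into 3 shares of €480,000: Esperanza takes €480,000; Sorcha's €480,000 share passes to Sorcha's issue; Carmen's €480,000 share passes to Carmen's issue.
Sorcha's share (€480,000) is divided into 2 shares of €240,000: Yara and Idris each take €240,000.
Carmen's share (€480,000) is divided into 3 shares of €160,000: Matthias, Paloma, and Farrukh each take €160,000.

Yara: €240,000; Idris: €240,000; Matthias: €160,000; Paloma: €160,000; Farrukh: €160,000; Esperanza: €480,000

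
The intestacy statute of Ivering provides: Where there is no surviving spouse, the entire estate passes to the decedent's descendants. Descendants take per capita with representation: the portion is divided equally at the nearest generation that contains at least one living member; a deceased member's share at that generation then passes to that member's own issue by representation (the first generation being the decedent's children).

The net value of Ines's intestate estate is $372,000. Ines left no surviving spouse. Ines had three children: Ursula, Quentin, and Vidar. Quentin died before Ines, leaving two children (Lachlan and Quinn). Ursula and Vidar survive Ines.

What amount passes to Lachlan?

The entire $372,000 passes to the descendants.
That amount ($372,000) is divided into 3 shares of $124,000: Ursula and Vidar each take $124,000; Quentin's $124,000 share passes to Quentin's issue.
Quentin's share ($124,000) is divided into 2 shares of $62,000: Lachlan and Quinn each take $62,000.

Lachlan receives $62,000.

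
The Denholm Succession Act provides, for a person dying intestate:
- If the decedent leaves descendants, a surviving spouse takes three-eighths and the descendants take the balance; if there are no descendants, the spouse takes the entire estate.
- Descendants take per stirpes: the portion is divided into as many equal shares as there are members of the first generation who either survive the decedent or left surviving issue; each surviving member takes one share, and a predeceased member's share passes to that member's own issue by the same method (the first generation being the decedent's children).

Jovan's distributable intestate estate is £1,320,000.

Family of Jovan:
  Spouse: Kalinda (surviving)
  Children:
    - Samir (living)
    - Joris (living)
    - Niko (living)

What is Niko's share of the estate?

Kalinda takes three-eighths of £1,320,000 = £495,000. The remaining £825,000 passes to the descendants.
The descendants' portion (£825,000) is divided into 3 shares of £275,000: Samir, Joris, and Niko each take £275,000.

Niko receives £275,000.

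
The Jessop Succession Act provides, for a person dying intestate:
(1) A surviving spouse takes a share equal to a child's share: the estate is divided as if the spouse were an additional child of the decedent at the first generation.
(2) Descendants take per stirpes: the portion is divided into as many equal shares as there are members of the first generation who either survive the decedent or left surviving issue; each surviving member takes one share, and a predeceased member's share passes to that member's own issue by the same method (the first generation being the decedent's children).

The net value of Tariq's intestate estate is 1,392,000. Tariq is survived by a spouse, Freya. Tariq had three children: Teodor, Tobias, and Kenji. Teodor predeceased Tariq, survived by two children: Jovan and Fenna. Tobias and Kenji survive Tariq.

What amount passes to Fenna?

The spouse counts as an additional share at the children's level, so there are 4 primary shares of 348,000. Freya takes one such share (348,000).
The children's combined portion (1,044,000) is divided into 3 shares of 348,000: Tobias and Kenji each take 348,000; Teodor's 348,000 share passes to Teodor's issue.
Teodor's share (348,000) is divided into 2 shares of 174,000: Jovan and Fenna each take 174,000.

Fenna receives 174,000.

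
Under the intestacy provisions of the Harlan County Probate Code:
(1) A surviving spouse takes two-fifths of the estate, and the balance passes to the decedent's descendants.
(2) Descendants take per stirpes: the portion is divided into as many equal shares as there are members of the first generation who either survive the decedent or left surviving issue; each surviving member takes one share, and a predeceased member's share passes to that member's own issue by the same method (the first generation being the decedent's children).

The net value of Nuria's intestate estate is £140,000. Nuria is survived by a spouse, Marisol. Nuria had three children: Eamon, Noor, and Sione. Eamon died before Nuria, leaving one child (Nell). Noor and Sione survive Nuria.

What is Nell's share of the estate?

Marisol takes two-fifths of £140,000 = £56,000. The remaining £84,000 passes to the descendants.
The descendants' portion (£84,000) is divided into 3 shares of £28,000: Noor and Sione each take £28,000; Eamon's £28,000 share passes to Eamon's issue.
Eamon's share (£28,000) passes entirely to Nell.

Nell receives £28,000.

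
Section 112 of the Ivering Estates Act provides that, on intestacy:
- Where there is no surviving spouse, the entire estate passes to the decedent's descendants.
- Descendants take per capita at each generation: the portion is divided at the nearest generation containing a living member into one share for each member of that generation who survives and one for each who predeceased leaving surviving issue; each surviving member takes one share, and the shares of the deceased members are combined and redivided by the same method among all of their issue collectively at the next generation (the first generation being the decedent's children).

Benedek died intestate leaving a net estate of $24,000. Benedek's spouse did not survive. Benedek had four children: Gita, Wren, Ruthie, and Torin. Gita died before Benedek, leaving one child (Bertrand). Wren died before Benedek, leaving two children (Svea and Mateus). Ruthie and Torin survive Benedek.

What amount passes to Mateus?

Mateus receives $4,000.

The entire $24,000 passes to the descendants.
That amount ($24,000) is divided at the children's generation into 4 shares of $6,000. Ruthie and Torin each take $6,000. The 2 shares of the deceased (Gita and Wren) are combined into a pool of $12,000.
That pool ($12,000) is divided at the grandchildren's generation equally among Bertrand, Svea, and Mateus: $4,000 each.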